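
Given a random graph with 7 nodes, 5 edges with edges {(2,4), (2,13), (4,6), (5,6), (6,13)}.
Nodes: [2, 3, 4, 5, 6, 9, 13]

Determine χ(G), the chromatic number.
χ(G) = 2

Clique number ω(G) = 2 (lower bound: χ ≥ ω).
The graph is bipartite (no odd cycle), so 2 colors suffice: χ(G) = 2.
A valid 2-coloring: color 1: [2, 3, 6, 9]; color 2: [4, 5, 13].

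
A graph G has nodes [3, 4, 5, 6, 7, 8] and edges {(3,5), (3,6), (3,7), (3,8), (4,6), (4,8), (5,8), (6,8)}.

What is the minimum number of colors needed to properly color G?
χ(G) = 3

Clique number ω(G) = 3 (lower bound: χ ≥ ω).
The clique on [3, 5, 8] has size 3, forcing χ ≥ 3, and the coloring below uses 3 colors, so χ(G) = 3.
A valid 3-coloring: color 1: [3, 4]; color 2: [7, 8]; color 3: [5, 6].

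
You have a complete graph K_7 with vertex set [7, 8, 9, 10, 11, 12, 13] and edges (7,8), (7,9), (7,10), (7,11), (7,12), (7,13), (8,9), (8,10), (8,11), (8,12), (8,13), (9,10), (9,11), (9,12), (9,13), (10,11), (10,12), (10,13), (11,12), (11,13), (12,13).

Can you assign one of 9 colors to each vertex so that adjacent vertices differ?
Yes, G is 9-colorable

A valid 9-coloring: color 1: [9]; color 2: [11]; color 3: [13]; color 4: [12]; color 5: [10]; color 6: [7]; color 7: [8].
(χ(G) = 7 ≤ 9.)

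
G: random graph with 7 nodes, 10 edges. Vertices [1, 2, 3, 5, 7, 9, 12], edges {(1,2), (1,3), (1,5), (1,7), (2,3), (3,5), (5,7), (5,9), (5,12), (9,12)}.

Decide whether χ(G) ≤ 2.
The clique on vertices [1, 2, 3] has size 3 > 2, so it alone needs 3 colors.

No, G is not 2-colorable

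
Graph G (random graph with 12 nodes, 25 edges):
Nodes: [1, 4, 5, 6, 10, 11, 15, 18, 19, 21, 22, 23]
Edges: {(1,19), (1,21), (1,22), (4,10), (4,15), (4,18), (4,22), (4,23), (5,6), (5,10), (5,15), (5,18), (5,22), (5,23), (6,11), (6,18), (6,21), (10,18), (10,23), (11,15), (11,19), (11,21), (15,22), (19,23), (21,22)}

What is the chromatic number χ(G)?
χ(G) = 3

Clique number ω(G) = 3 (lower bound: χ ≥ ω).
The clique on [1, 21, 22] has size 3, forcing χ ≥ 3, and the coloring below uses 3 colors, so χ(G) = 3.
A valid 3-coloring: color 1: [4, 5, 19, 21]; color 2: [11, 18, 22, 23]; color 3: [1, 6, 10, 15].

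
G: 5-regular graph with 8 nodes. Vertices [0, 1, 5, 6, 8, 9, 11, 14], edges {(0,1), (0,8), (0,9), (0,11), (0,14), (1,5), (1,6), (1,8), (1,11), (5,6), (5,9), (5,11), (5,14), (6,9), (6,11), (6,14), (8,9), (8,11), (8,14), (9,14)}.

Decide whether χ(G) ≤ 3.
No, G is not 3-colorable

The clique on vertices [0, 1, 8, 11] has size 4 > 3, so it alone needs 4 colors.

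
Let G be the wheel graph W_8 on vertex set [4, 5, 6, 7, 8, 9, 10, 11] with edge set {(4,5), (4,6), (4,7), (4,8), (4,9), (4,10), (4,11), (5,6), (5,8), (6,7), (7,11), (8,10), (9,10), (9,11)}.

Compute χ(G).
Clique number ω(G) = 3 (lower bound: χ ≥ ω).
Odd cycle [7, 11, 9, 10, 8, 5, 6] needs 3 colors (χ ≥ 3).
Vertex 4 is adjacent to every vertex of [5, 6, 7, 8, 9, 10, 11], which already need 3 colors among themselves, so 4 needs a new color (χ ≥ 4).
The coloring below uses 4 colors, so χ(G) = 4.
A valid 4-coloring: color 1: [4]; color 2: [5, 7, 9]; color 3: [6, 10, 11]; color 4: [8].

χ(G) = 4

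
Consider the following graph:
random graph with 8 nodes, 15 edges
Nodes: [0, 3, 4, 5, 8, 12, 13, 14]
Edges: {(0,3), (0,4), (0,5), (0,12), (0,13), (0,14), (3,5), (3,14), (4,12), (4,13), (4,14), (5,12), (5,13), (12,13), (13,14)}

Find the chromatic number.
Clique number ω(G) = 4 (lower bound: χ ≥ ω).
The clique on [0, 4, 12, 13] has size 4, forcing χ ≥ 4, and the coloring below uses 4 colors, so χ(G) = 4.
A valid 4-coloring: color 1: [0, 8]; color 2: [3, 13]; color 3: [12, 14]; color 4: [4, 5].

χ(G) = 4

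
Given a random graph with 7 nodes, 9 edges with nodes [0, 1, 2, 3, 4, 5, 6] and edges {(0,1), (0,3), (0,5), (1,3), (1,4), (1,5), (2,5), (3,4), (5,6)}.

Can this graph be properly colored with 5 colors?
Yes, G is 5-colorable

A valid 5-coloring: color 1: [1, 2, 6]; color 2: [3, 5]; color 3: [0, 4].
(χ(G) = 3 ≤ 5.)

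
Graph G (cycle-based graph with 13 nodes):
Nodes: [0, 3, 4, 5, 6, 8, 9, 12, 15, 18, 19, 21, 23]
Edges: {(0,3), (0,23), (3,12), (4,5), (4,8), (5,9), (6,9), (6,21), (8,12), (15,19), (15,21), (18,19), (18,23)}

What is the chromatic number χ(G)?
Clique number ω(G) = 2 (lower bound: χ ≥ ω).
Odd cycle [5, 4, 8, 12, 3, 0, 23, 18, 19, 15, 21, 6, 9] needs 3 colors (χ ≥ 3).
The coloring below uses 3 colors, so χ(G) = 3.
A valid 3-coloring: color 1: [3, 5, 6, 8, 19, 23]; color 2: [0, 4, 9, 12, 15, 18]; color 3: [21].

χ(G) = 3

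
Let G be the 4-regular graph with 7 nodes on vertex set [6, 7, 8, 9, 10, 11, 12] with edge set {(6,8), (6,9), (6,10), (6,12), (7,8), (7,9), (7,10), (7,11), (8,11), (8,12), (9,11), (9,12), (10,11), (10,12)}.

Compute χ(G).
χ(G) = 3

Clique number ω(G) = 3 (lower bound: χ ≥ ω).
The clique on [7, 8, 11] has size 3, forcing χ ≥ 3, and the coloring below uses 3 colors, so χ(G) = 3.
A valid 3-coloring: color 1: [7, 12]; color 2: [8, 9, 10]; color 3: [6, 11].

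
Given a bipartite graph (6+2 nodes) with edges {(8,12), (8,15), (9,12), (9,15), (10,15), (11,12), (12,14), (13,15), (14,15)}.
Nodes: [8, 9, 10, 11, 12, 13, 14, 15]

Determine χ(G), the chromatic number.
Clique number ω(G) = 2 (lower bound: χ ≥ ω).
The graph is bipartite (no odd cycle), so 2 colors suffice: χ(G) = 2.
A valid 2-coloring: color 1: [12, 15]; color 2: [8, 9, 10, 11, 13, 14].

χ(G) = 2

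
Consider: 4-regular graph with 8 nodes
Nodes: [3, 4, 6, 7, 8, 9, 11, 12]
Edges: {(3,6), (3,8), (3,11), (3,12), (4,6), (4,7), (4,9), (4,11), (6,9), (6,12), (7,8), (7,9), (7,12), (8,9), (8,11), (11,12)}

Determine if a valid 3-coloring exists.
A valid 3-coloring: color 1: [6, 7, 11]; color 2: [3, 9]; color 3: [4, 8, 12].
(χ(G) = 3 ≤ 3.)

Yes, G is 3-colorable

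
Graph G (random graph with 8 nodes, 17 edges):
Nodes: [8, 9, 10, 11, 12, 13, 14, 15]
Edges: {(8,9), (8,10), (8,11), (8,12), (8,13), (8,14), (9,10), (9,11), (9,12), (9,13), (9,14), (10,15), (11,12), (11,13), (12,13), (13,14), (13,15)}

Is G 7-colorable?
A valid 7-coloring: color 1: [9, 15]; color 2: [10, 13]; color 3: [8]; color 4: [11, 14]; color 5: [12].
(χ(G) = 5 ≤ 7.)

Yes, G is 7-colorable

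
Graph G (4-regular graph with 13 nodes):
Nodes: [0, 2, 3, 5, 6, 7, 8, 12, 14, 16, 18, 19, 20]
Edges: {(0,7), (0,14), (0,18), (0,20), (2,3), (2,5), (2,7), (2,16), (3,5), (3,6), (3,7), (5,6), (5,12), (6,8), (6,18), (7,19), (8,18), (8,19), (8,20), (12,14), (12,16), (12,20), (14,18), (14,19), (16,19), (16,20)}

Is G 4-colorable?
A valid 4-coloring: color 1: [5, 18, 19, 20]; color 2: [6, 7, 14, 16]; color 3: [0, 2, 8, 12]; color 4: [3].
(χ(G) = 3 ≤ 4.)

Yes, G is 4-colorable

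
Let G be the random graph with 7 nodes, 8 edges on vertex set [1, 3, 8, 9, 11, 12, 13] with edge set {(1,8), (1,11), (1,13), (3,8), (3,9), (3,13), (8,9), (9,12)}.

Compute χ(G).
χ(G) = 3

Clique number ω(G) = 3 (lower bound: χ ≥ ω).
The clique on [3, 8, 9] has size 3, forcing χ ≥ 3, and the coloring below uses 3 colors, so χ(G) = 3.
A valid 3-coloring: color 1: [8, 11, 12, 13]; color 2: [1, 3]; color 3: [9].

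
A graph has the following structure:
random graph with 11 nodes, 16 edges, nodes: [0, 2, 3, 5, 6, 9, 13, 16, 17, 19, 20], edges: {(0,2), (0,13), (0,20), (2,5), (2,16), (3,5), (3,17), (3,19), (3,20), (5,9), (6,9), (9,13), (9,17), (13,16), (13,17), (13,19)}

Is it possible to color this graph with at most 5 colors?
Yes, G is 5-colorable

A valid 5-coloring: color 1: [2, 3, 6, 13]; color 2: [0, 9, 16, 19]; color 3: [5, 17, 20].
(χ(G) = 3 ≤ 5.)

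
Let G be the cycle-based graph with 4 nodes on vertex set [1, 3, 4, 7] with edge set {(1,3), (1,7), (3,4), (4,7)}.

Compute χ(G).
Clique number ω(G) = 2 (lower bound: χ ≥ ω).
The graph is bipartite (no odd cycle), so 2 colors suffice: χ(G) = 2.
A valid 2-coloring: color 1: [3, 7]; color 2: [1, 4].

χ(G) = 2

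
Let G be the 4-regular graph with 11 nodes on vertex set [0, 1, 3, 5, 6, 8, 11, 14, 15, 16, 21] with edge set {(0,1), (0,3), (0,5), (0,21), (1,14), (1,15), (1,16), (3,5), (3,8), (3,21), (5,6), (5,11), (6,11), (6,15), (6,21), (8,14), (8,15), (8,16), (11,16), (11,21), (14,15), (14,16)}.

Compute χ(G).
Clique number ω(G) = 3 (lower bound: χ ≥ ω).
Suppose a proper 3-coloring c exists. The clique [0, 3, 5] takes 3 distinct colors; by symmetry let c(0) = 1, c(3) = 2, c(5) = 3.
- Vertex 21: neighbors [0, 3] already have colors [1, 2] ⇒ c(21) = 3.
- Vertex 1: neighbors [0] already have colors [1]; try each remaining color.
- Case c(1) = 2:
  - Vertex 8: neighbors [3] already have colors [2]; try each remaining color.
  - Case c(8) = 1:
    - Vertex 14: neighbors [8, 1] already have colors [1, 2] ⇒ c(14) = 3.
    - Vertex 15: neighbors [8, 1, 14] already have colors [1, 2, 3] — all 3 colors blocked. Contradiction.
  - Case c(8) = 3:
    - Vertex 14: neighbors [1, 8] already have colors [2, 3] ⇒ c(14) = 1.
    - Vertex 15: neighbors [14, 1, 8] already have colors [1, 2, 3] — all 3 colors blocked. Contradiction.
- Case c(1) = 3:
  - Vertex 8: neighbors [3] already have colors [2]; try each remaining color.
  - Case c(8) = 1:
    - Vertex 14: neighbors [8, 1] already have colors [1, 3] ⇒ c(14) = 2.
    - Vertex 15: neighbors [8, 14, 1] already have colors [1, 2, 3] — all 3 colors blocked. Contradiction.
  - Case c(8) = 3:
    - Vertex 6: neighbors [5] already have colors [3]; try each remaining color.
    - Case c(6) = 1:
      - Vertex 11: neighbors [6, 5] already have colors [1, 3] ⇒ c(11) = 2.
      - Vertex 15: neighbors [6, 1] already have colors [1, 3] ⇒ c(15) = 2.
      - Vertex 14: neighbors [15, 1] already have colors [2, 3] ⇒ c(14) = 1.
      - Vertex 16: neighbors [14, 11, 1] already have colors [1, 2, 3] — all 3 colors blocked. Contradiction.
    - Case c(6) = 2:
      - Vertex 11: neighbors [6, 5] already have colors [2, 3] ⇒ c(11) = 1.
      - Vertex 15: neighbors [6, 1] already have colors [2, 3] ⇒ c(15) = 1.
      - Vertex 14: neighbors [15, 1] already have colors [1, 3] ⇒ c(14) = 2.
      - Vertex 16: neighbors [11, 14, 1] already have colors [1, 2, 3] — all 3 colors blocked. Contradiction.
Every case ends in a contradiction, so G has no proper 3-coloring (χ ≥ 4).
The coloring below uses 4 colors, so χ(G) = 4.
A valid 4-coloring: color 1: [0, 8, 11]; color 2: [5, 15, 16, 21]; color 3: [1, 3, 6]; color 4: [14].

χ(G) = 4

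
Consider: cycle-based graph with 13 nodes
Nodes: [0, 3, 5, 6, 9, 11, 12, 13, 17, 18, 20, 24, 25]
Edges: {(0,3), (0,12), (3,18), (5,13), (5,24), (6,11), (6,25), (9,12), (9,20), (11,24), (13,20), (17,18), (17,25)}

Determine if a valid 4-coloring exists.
Yes, G is 4-colorable

A valid 4-coloring: color 1: [0, 6, 9, 13, 18, 24]; color 2: [3, 5, 11, 12, 17, 20]; color 3: [25].
(χ(G) = 3 ≤ 4.)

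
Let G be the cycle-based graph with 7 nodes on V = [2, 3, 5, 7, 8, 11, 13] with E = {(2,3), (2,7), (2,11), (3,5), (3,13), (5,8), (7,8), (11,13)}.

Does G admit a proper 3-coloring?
Yes, G is 3-colorable

A valid 3-coloring: color 1: [3, 8, 11]; color 2: [2, 5, 13]; color 3: [7].
(χ(G) = 3 ≤ 3.)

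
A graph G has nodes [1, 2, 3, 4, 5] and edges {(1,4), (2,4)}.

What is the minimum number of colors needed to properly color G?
χ(G) = 2

Clique number ω(G) = 2 (lower bound: χ ≥ ω).
The graph is bipartite (no odd cycle), so 2 colors suffice: χ(G) = 2.
A valid 2-coloring: color 1: [3, 4, 5]; color 2: [1, 2].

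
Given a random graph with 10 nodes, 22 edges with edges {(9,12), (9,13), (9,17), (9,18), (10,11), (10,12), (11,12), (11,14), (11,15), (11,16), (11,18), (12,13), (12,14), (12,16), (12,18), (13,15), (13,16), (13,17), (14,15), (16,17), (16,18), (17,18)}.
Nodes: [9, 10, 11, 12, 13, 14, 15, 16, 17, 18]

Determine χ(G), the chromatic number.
χ(G) = 4

Clique number ω(G) = 4 (lower bound: χ ≥ ω).
The clique on [11, 12, 16, 18] has size 4, forcing χ ≥ 4, and the coloring below uses 4 colors, so χ(G) = 4.
A valid 4-coloring: color 1: [12, 15, 17]; color 2: [11, 13]; color 3: [9, 10, 14, 16]; color 4: [18].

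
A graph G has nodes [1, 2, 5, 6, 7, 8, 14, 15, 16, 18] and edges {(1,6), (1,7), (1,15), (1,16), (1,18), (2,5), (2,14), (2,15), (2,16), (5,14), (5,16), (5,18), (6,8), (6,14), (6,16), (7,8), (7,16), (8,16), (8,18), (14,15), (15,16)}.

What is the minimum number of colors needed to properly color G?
Clique number ω(G) = 3 (lower bound: χ ≥ ω).
The clique on [6, 8, 16] has size 3, forcing χ ≥ 3, and the coloring below uses 3 colors, so χ(G) = 3.
A valid 3-coloring: color 1: [14, 16, 18]; color 2: [1, 2, 8]; color 3: [5, 6, 7, 15].

χ(G) = 3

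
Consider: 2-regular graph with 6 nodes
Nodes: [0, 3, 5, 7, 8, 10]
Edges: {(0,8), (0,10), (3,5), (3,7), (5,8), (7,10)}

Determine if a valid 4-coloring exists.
A valid 4-coloring: color 1: [0, 5, 7]; color 2: [3, 8, 10].
(χ(G) = 2 ≤ 4.)

Yes, G is 4-colorable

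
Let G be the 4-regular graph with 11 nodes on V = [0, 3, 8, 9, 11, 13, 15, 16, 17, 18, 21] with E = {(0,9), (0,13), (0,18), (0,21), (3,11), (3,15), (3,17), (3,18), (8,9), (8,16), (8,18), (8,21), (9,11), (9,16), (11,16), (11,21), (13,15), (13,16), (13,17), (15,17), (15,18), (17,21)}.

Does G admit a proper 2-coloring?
The clique on vertices [3, 15, 17] has size 3 > 2, so it alone needs 3 colors.

No, G is not 2-colorable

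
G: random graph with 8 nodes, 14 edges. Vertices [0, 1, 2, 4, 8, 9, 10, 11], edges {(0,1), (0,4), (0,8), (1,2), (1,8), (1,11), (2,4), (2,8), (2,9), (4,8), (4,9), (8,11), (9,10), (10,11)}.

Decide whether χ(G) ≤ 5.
Yes, G is 5-colorable

A valid 5-coloring: color 1: [8, 9]; color 2: [1, 4, 10]; color 3: [0, 2, 11].
(χ(G) = 3 ≤ 5.)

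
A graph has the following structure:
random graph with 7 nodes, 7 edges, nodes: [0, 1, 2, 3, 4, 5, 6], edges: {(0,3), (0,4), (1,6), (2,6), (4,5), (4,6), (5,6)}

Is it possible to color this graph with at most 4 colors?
Yes, G is 4-colorable

A valid 4-coloring: color 1: [0, 6]; color 2: [1, 2, 3, 4]; color 3: [5].
(χ(G) = 3 ≤ 4.)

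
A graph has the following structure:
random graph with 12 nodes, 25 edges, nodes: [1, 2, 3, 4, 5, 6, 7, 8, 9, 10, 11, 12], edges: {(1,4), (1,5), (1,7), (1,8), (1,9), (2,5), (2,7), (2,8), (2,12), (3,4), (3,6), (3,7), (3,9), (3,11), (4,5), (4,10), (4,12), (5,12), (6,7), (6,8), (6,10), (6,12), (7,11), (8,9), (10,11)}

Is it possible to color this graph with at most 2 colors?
The clique on vertices [1, 8, 9] has size 3 > 2, so it alone needs 3 colors.

No, G is not 2-colorable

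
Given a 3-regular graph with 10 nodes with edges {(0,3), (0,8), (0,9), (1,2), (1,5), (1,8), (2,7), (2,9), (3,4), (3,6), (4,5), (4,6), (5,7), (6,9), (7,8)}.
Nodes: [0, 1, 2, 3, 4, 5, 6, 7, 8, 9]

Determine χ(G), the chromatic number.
Clique number ω(G) = 3 (lower bound: χ ≥ ω).
The clique on [3, 4, 6] has size 3, forcing χ ≥ 3, and the coloring below uses 3 colors, so χ(G) = 3.
A valid 3-coloring: color 1: [0, 2, 5, 6]; color 2: [1, 3, 7, 9]; color 3: [4, 8].

χ(G) = 3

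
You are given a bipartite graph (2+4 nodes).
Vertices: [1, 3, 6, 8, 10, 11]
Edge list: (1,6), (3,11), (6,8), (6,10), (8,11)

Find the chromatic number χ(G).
Clique number ω(G) = 2 (lower bound: χ ≥ ω).
The graph is bipartite (no odd cycle), so 2 colors suffice: χ(G) = 2.
A valid 2-coloring: color 1: [6, 11]; color 2: [1, 3, 8, 10].

χ(G) = 2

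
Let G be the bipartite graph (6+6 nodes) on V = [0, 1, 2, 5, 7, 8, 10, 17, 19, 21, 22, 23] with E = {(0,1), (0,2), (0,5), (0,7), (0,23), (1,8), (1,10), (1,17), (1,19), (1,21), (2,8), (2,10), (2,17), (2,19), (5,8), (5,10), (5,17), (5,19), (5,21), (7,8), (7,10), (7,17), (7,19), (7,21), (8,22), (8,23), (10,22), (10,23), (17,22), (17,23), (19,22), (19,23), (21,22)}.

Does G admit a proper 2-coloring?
Yes, G is 2-colorable

A valid 2-coloring: color 1: [0, 8, 10, 17, 19, 21]; color 2: [1, 2, 5, 7, 22, 23].
(χ(G) = 2 ≤ 2.)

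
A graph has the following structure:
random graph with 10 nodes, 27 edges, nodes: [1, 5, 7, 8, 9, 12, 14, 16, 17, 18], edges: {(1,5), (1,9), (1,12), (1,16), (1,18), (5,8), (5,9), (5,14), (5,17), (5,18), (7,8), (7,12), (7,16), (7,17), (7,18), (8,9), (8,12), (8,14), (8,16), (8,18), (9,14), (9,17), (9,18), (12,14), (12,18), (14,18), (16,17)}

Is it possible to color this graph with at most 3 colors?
No, G is not 3-colorable

The clique on vertices [5, 8, 9, 14, 18] has size 5 > 3, so it alone needs 5 colors.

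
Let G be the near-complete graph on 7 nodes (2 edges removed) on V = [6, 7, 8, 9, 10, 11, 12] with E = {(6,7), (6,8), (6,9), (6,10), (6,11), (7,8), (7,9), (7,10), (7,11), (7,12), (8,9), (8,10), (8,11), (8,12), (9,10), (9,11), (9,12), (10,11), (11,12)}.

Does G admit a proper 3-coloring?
The clique on vertices [6, 7, 8, 9, 10, 11] has size 6 > 3, so it alone needs 6 colors.

No, G is not 3-colorable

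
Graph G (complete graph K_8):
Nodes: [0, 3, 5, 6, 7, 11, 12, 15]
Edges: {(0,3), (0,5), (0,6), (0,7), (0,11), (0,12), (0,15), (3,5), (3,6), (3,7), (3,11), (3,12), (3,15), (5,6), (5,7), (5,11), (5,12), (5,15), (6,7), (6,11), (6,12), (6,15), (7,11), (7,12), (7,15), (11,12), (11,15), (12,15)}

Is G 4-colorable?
No, G is not 4-colorable

The clique on vertices [0, 3, 5, 6, 7, 11, 12, 15] has size 8 > 4, so it alone needs 8 colors.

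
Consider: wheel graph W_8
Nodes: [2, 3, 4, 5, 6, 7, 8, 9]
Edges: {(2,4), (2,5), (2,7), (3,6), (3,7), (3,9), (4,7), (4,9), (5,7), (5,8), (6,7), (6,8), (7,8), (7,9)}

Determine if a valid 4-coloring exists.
A valid 4-coloring: color 1: [7]; color 2: [3, 4, 8]; color 3: [5, 6, 9]; color 4: [2].
(χ(G) = 4 ≤ 4.)

Yes, G is 4-colorable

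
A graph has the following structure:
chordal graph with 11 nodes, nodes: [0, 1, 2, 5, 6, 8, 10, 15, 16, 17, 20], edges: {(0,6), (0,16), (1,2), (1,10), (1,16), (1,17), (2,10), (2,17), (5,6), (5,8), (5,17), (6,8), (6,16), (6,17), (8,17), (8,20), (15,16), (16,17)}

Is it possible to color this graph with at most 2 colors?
No, G is not 2-colorable

The clique on vertices [5, 6, 8, 17] has size 4 > 2, so it alone needs 4 colors.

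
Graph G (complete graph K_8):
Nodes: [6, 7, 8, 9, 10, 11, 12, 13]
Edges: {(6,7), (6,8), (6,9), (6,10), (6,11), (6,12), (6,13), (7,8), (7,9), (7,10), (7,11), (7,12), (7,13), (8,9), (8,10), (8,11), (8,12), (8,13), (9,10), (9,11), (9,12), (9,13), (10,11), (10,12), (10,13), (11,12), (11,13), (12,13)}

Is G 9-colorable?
Yes, G is 9-colorable

A valid 9-coloring: color 1: [12]; color 2: [11]; color 3: [9]; color 4: [8]; color 5: [7]; color 6: [10]; color 7: [6]; color 8: [13].
(χ(G) = 8 ≤ 9.)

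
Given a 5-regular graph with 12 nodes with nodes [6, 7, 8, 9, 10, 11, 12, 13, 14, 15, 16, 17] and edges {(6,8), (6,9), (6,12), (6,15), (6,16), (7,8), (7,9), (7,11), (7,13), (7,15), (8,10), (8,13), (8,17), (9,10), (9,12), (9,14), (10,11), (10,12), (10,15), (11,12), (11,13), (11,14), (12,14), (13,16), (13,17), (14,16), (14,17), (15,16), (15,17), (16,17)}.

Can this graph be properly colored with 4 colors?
A valid 4-coloring: color 1: [6, 7, 10, 17]; color 2: [13, 14, 15]; color 3: [8, 9, 11, 16]; color 4: [12].
(χ(G) = 4 ≤ 4.)

Yes, G is 4-colorable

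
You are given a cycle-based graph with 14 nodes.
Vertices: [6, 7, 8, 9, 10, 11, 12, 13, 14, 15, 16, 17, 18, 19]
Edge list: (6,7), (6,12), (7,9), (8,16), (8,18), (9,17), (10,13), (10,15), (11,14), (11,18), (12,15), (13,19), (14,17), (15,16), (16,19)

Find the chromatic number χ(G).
Clique number ω(G) = 2 (lower bound: χ ≥ ω).
Odd cycle [10, 13, 19, 16, 15] needs 3 colors (χ ≥ 3).
The coloring below uses 3 colors, so χ(G) = 3.
A valid 3-coloring: color 1: [6, 8, 11, 13, 15, 17]; color 2: [9, 10, 12, 14, 16, 18]; color 3: [7, 19].

χ(G) = 3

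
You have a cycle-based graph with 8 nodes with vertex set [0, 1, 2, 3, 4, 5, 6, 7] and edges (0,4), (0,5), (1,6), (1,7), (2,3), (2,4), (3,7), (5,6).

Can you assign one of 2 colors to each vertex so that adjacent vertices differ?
A valid 2-coloring: color 1: [1, 3, 4, 5]; color 2: [0, 2, 6, 7].
(χ(G) = 2 ≤ 2.)

Yes, G is 2-colorable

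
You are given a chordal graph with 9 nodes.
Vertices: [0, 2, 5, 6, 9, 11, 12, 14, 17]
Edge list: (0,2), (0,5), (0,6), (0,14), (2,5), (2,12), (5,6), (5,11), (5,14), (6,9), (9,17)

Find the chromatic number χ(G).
χ(G) = 3

Clique number ω(G) = 3 (lower bound: χ ≥ ω).
The clique on [0, 2, 5] has size 3, forcing χ ≥ 3, and the coloring below uses 3 colors, so χ(G) = 3.
A valid 3-coloring: color 1: [5, 9, 12]; color 2: [0, 11, 17]; color 3: [2, 6, 14].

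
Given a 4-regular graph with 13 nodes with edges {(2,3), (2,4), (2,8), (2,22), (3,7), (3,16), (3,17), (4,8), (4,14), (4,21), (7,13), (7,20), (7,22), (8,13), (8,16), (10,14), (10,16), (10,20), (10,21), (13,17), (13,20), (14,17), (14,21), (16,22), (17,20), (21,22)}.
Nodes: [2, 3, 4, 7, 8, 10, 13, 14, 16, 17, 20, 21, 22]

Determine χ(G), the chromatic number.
χ(G) = 3

Clique number ω(G) = 3 (lower bound: χ ≥ ω).
The clique on [2, 4, 8] has size 3, forcing χ ≥ 3, and the coloring below uses 3 colors, so χ(G) = 3.
A valid 3-coloring: color 1: [3, 4, 10, 13, 22]; color 2: [2, 14, 16, 20]; color 3: [7, 8, 17, 21].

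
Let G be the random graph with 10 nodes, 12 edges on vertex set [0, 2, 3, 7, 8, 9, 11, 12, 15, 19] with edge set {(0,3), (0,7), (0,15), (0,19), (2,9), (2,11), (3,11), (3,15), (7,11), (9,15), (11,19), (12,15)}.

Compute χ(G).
χ(G) = 3

Clique number ω(G) = 3 (lower bound: χ ≥ ω).
The clique on [0, 3, 15] has size 3, forcing χ ≥ 3, and the coloring below uses 3 colors, so χ(G) = 3.
A valid 3-coloring: color 1: [0, 8, 9, 11, 12]; color 2: [2, 7, 15, 19]; color 3: [3].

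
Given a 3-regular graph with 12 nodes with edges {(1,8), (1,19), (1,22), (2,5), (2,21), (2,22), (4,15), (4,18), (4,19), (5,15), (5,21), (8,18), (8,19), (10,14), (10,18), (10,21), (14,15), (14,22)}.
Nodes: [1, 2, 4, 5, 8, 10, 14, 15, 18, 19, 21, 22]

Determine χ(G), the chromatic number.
Clique number ω(G) = 3 (lower bound: χ ≥ ω).
The clique on [1, 8, 19] has size 3, forcing χ ≥ 3, and the coloring below uses 3 colors, so χ(G) = 3.
A valid 3-coloring: color 1: [15, 18, 19, 21, 22]; color 2: [1, 2, 4, 14]; color 3: [5, 8, 10].

χ(G) = 3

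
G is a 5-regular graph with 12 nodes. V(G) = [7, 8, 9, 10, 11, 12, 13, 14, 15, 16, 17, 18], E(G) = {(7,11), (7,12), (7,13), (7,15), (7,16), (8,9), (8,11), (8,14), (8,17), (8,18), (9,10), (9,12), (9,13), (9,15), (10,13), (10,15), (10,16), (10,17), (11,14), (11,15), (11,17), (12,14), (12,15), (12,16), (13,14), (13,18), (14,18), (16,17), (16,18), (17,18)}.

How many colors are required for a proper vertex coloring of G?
χ(G) = 3

Clique number ω(G) = 3 (lower bound: χ ≥ ω).
The clique on [7, 11, 15] has size 3, forcing χ ≥ 3, and the coloring below uses 3 colors, so χ(G) = 3.
A valid 3-coloring: color 1: [8, 13, 15, 16]; color 2: [10, 11, 12, 18]; color 3: [7, 9, 14, 17].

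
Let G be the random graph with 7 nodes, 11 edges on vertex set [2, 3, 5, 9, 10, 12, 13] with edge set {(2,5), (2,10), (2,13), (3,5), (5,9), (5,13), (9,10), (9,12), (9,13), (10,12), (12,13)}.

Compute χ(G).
Clique number ω(G) = 3 (lower bound: χ ≥ ω).
The clique on [9, 10, 12] has size 3, forcing χ ≥ 3, and the coloring below uses 3 colors, so χ(G) = 3.
A valid 3-coloring: color 1: [5, 12]; color 2: [2, 3, 9]; color 3: [10, 13].

χ(G) = 3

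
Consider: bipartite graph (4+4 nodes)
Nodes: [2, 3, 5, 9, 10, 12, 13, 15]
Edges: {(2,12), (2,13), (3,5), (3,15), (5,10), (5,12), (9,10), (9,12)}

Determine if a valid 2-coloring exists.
Yes, G is 2-colorable

A valid 2-coloring: color 1: [2, 5, 9, 15]; color 2: [3, 10, 12, 13].
(χ(G) = 2 ≤ 2.)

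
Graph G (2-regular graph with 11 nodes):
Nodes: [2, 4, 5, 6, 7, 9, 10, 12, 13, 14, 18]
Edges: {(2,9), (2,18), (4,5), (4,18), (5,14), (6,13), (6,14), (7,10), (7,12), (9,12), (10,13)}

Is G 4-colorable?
A valid 4-coloring: color 1: [2, 4, 6, 10, 12]; color 2: [7, 9, 13, 14, 18]; color 3: [5].
(χ(G) = 3 ≤ 4.)

Yes, G is 4-colorable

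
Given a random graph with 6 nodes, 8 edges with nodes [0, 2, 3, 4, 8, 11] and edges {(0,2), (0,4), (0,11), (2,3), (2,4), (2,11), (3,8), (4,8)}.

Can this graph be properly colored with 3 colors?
Yes, G is 3-colorable

A valid 3-coloring: color 1: [2, 8]; color 2: [3, 4, 11]; color 3: [0].
(χ(G) = 3 ≤ 3.)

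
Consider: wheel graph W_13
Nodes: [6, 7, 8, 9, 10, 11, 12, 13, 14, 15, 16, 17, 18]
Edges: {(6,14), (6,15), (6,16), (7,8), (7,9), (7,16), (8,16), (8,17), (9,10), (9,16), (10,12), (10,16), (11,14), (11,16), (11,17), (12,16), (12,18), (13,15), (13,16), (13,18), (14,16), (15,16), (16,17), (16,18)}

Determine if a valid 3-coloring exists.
Yes, G is 3-colorable

A valid 3-coloring: color 1: [16]; color 2: [7, 10, 14, 15, 17, 18]; color 3: [6, 8, 9, 11, 12, 13].
(χ(G) = 3 ≤ 3.)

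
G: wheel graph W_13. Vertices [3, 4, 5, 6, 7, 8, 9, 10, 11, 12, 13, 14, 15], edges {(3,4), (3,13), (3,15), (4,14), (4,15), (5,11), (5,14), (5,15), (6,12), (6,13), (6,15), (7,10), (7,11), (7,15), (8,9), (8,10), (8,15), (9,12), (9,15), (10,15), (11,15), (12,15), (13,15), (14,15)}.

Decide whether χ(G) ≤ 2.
No, G is not 2-colorable

The clique on vertices [3, 4, 15] has size 3 > 2, so it alone needs 3 colors.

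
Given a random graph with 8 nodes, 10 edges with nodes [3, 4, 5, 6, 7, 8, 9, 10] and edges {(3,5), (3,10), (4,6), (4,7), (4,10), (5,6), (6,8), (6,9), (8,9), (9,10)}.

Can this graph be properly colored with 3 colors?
Yes, G is 3-colorable

A valid 3-coloring: color 1: [6, 7, 10]; color 2: [3, 4, 9]; color 3: [5, 8].
(χ(G) = 3 ≤ 3.)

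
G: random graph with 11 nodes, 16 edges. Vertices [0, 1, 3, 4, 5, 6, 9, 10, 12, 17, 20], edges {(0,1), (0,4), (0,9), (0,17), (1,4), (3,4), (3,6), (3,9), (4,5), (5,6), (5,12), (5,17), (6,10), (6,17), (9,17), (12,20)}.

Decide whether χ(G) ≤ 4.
Yes, G is 4-colorable

A valid 4-coloring: color 1: [4, 10, 12, 17]; color 2: [0, 3, 5, 20]; color 3: [1, 6, 9].
(χ(G) = 3 ≤ 4.)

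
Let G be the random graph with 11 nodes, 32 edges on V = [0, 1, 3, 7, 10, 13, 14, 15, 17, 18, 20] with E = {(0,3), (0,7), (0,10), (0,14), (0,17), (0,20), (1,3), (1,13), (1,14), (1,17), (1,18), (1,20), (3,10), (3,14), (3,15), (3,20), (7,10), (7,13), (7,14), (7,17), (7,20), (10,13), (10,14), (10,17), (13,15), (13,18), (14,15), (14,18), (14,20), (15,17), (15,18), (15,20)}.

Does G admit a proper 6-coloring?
A valid 6-coloring: color 1: [13, 14, 17]; color 2: [10, 18, 20]; color 3: [3, 7]; color 4: [0, 1, 15].
(χ(G) = 4 ≤ 6.)

Yes, G is 6-colorable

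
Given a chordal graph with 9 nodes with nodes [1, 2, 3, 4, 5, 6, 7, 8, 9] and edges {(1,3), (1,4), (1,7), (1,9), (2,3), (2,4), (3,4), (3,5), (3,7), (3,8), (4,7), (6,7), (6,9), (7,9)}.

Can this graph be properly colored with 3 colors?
The clique on vertices [1, 3, 4, 7] has size 4 > 3, so it alone needs 4 colors.

No, G is not 3-colorable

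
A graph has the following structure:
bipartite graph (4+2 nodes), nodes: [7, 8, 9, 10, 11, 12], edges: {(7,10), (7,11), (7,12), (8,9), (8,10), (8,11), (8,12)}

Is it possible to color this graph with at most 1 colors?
Edge (8,9) forces its endpoints to differ, so 1 color is not enough.

No, G is not 1-colorable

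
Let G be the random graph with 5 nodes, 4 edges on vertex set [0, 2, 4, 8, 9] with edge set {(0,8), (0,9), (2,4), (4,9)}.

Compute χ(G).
χ(G) = 2

Clique number ω(G) = 2 (lower bound: χ ≥ ω).
The graph is bipartite (no odd cycle), so 2 colors suffice: χ(G) = 2.
A valid 2-coloring: color 1: [0, 4]; color 2: [2, 8, 9].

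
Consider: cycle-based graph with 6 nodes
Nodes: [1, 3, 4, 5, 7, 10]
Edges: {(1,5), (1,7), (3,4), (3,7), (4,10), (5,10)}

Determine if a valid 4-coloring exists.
A valid 4-coloring: color 1: [4, 5, 7]; color 2: [1, 3, 10].
(χ(G) = 2 ≤ 4.)

Yes, G is 4-colorable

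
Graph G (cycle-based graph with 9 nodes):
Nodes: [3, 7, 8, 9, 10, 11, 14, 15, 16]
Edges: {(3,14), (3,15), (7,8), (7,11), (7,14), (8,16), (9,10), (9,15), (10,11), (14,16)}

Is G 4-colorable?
A valid 4-coloring: color 1: [3, 7, 9, 16]; color 2: [8, 10, 14, 15]; color 3: [11].
(χ(G) = 3 ≤ 4.)

Yes, G is 4-colorable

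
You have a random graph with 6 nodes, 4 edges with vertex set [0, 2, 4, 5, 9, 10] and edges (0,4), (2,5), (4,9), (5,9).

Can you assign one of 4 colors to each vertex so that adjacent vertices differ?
A valid 4-coloring: color 1: [0, 2, 9, 10]; color 2: [4, 5].
(χ(G) = 2 ≤ 4.)

Yes, G is 4-colorable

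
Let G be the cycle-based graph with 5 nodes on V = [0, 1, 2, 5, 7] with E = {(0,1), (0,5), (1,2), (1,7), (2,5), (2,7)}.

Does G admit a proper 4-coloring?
Yes, G is 4-colorable

A valid 4-coloring: color 1: [1, 5]; color 2: [0, 2]; color 3: [7].
(χ(G) = 3 ≤ 4.)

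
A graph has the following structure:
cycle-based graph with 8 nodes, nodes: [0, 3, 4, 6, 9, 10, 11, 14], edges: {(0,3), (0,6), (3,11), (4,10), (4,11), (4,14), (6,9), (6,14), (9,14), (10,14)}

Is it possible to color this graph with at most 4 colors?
Yes, G is 4-colorable

A valid 4-coloring: color 1: [0, 11, 14]; color 2: [3, 4, 6]; color 3: [9, 10].
(χ(G) = 3 ≤ 4.)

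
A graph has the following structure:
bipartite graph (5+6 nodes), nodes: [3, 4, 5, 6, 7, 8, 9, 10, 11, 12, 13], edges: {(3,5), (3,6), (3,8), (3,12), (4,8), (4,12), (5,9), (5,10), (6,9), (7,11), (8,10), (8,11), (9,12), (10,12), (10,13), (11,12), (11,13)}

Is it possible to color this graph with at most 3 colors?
Yes, G is 3-colorable

A valid 3-coloring: color 1: [5, 6, 7, 8, 12, 13]; color 2: [3, 4, 9, 10, 11].
(χ(G) = 2 ≤ 3.)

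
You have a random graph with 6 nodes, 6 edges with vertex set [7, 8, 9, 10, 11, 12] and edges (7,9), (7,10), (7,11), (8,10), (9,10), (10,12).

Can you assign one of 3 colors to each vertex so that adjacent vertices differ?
Yes, G is 3-colorable

A valid 3-coloring: color 1: [10, 11]; color 2: [7, 8, 12]; color 3: [9].
(χ(G) = 3 ≤ 3.)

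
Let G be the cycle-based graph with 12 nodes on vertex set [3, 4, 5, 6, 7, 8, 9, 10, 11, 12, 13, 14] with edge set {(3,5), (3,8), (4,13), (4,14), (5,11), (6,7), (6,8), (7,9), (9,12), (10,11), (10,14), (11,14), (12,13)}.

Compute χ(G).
χ(G) = 3

Clique number ω(G) = 3 (lower bound: χ ≥ ω).
The clique on [10, 11, 14] has size 3, forcing χ ≥ 3, and the coloring below uses 3 colors, so χ(G) = 3.
A valid 3-coloring: color 1: [3, 6, 9, 11, 13]; color 2: [5, 7, 8, 12, 14]; color 3: [4, 10].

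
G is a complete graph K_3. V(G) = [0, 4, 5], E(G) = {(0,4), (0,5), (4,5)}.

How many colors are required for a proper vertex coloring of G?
Clique number ω(G) = 3 (lower bound: χ ≥ ω).
The clique on [0, 4, 5] has size 3, forcing χ ≥ 3, and the coloring below uses 3 colors, so χ(G) = 3.
A valid 3-coloring: color 1: [0]; color 2: [4]; color 3: [5].

χ(G) = 3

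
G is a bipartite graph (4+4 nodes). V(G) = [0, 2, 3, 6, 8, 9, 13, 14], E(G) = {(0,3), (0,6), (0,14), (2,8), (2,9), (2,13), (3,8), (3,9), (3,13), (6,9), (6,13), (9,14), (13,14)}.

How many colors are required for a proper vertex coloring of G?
Clique number ω(G) = 2 (lower bound: χ ≥ ω).
The graph is bipartite (no odd cycle), so 2 colors suffice: χ(G) = 2.
A valid 2-coloring: color 1: [2, 3, 6, 14]; color 2: [0, 8, 9, 13].

χ(G) = 2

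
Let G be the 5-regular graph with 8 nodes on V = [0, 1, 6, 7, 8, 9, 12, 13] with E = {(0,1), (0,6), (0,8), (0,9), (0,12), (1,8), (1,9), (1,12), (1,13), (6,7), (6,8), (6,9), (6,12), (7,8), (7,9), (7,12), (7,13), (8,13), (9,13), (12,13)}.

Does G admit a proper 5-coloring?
Yes, G is 5-colorable

A valid 5-coloring: color 1: [1, 7]; color 2: [6, 13]; color 3: [8, 9, 12]; color 4: [0].
(χ(G) = 4 ≤ 5.)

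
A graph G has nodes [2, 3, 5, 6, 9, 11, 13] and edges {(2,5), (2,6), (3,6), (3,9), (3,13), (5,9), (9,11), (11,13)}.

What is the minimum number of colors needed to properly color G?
Clique number ω(G) = 2 (lower bound: χ ≥ ω).
Odd cycle [6, 2, 5, 9, 11, 13, 3] needs 3 colors (χ ≥ 3).
The coloring below uses 3 colors, so χ(G) = 3.
A valid 3-coloring: color 1: [2, 3, 11]; color 2: [6, 9, 13]; color 3: [5].

χ(G) = 3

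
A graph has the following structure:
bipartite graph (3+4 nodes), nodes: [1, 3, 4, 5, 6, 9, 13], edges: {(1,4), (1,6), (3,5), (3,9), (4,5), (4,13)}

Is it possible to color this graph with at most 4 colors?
Yes, G is 4-colorable

A valid 4-coloring: color 1: [3, 4, 6]; color 2: [1, 5, 9, 13].
(χ(G) = 2 ≤ 4.)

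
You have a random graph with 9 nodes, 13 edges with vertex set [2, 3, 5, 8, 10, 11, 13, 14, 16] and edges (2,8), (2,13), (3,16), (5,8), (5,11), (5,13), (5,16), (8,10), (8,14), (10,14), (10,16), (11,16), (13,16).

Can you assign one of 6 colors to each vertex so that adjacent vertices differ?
A valid 6-coloring: color 1: [8, 16]; color 2: [2, 3, 5, 14]; color 3: [10, 11, 13].
(χ(G) = 3 ≤ 6.)

Yes, G is 6-colorable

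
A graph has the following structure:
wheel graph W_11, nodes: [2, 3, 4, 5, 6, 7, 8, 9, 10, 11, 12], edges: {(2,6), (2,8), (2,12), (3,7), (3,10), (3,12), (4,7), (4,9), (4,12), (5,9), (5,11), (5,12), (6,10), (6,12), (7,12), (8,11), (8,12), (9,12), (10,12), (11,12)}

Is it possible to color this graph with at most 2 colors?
No, G is not 2-colorable

The clique on vertices [2, 8, 12] has size 3 > 2, so it alone needs 3 colors.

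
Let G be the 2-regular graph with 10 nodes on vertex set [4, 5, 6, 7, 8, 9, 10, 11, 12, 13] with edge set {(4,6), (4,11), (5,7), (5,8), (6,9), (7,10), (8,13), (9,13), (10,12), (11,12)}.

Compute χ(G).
χ(G) = 2

Clique number ω(G) = 2 (lower bound: χ ≥ ω).
The graph is bipartite (no odd cycle), so 2 colors suffice: χ(G) = 2.
A valid 2-coloring: color 1: [4, 7, 8, 9, 12]; color 2: [5, 6, 10, 11, 13].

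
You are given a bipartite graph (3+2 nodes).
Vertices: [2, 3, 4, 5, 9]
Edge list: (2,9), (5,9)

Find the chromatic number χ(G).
Clique number ω(G) = 2 (lower bound: χ ≥ ω).
The graph is bipartite (no odd cycle), so 2 colors suffice: χ(G) = 2.
A valid 2-coloring: color 1: [3, 4, 9]; color 2: [2, 5].

χ(G) = 2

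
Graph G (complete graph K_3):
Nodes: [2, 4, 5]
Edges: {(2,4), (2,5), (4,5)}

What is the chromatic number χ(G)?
Clique number ω(G) = 3 (lower bound: χ ≥ ω).
The clique on [2, 4, 5] has size 3, forcing χ ≥ 3, and the coloring below uses 3 colors, so χ(G) = 3.
A valid 3-coloring: color 1: [2]; color 2: [5]; color 3: [4].

χ(G) = 3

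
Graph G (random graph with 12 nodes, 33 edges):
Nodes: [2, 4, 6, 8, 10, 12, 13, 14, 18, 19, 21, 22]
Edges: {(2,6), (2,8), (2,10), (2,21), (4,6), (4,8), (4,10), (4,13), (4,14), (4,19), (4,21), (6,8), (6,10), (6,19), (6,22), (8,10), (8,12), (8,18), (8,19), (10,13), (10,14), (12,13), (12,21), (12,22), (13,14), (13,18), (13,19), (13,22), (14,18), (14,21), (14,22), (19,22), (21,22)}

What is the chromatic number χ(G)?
Clique number ω(G) = 4 (lower bound: χ ≥ ω).
The clique on [2, 6, 8, 10] has size 4, forcing χ ≥ 4, and the coloring below uses 4 colors, so χ(G) = 4.
A valid 4-coloring: color 1: [8, 14]; color 2: [2, 4, 18, 22]; color 3: [6, 13, 21]; color 4: [10, 12, 19].

χ(G) = 4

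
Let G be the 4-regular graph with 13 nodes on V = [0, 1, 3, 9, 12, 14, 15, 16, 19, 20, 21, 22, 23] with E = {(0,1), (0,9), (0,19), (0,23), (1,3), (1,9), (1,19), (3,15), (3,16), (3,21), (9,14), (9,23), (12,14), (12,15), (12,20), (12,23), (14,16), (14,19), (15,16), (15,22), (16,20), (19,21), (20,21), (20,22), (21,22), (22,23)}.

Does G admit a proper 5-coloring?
A valid 5-coloring: color 1: [3, 19, 20, 23]; color 2: [1, 14, 22]; color 3: [9, 15, 21]; color 4: [0, 12, 16].
(χ(G) = 3 ≤ 5.)

Yes, G is 5-colorable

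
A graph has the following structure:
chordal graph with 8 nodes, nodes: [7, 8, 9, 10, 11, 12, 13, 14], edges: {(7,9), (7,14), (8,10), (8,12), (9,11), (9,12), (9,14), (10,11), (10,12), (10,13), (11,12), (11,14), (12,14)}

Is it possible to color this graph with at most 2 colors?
No, G is not 2-colorable

The clique on vertices [9, 11, 12, 14] has size 4 > 2, so it alone needs 4 colors.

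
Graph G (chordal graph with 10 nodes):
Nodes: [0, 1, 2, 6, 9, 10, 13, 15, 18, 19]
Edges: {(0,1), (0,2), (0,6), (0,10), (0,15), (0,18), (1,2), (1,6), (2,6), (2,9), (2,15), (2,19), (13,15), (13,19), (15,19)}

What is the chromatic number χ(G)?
χ(G) = 4

Clique number ω(G) = 4 (lower bound: χ ≥ ω).
The clique on [0, 1, 2, 6] has size 4, forcing χ ≥ 4, and the coloring below uses 4 colors, so χ(G) = 4.
A valid 4-coloring: color 1: [2, 10, 13, 18]; color 2: [0, 9, 19]; color 3: [6, 15]; color 4: [1].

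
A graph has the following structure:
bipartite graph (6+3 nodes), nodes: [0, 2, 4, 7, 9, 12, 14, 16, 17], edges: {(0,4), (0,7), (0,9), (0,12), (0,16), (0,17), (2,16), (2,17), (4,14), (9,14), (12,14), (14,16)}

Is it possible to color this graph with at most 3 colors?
A valid 3-coloring: color 1: [0, 2, 14]; color 2: [4, 7, 9, 12, 16, 17].
(χ(G) = 2 ≤ 3.)

Yes, G is 3-colorable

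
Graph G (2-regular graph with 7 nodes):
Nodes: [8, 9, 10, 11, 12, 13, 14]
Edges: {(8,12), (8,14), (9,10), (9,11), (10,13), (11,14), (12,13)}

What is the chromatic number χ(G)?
Clique number ω(G) = 2 (lower bound: χ ≥ ω).
Odd cycle [10, 13, 12, 8, 14, 11, 9] needs 3 colors (χ ≥ 3).
The coloring below uses 3 colors, so χ(G) = 3.
A valid 3-coloring: color 1: [8, 10, 11]; color 2: [9, 12, 14]; color 3: [13].

χ(G) = 3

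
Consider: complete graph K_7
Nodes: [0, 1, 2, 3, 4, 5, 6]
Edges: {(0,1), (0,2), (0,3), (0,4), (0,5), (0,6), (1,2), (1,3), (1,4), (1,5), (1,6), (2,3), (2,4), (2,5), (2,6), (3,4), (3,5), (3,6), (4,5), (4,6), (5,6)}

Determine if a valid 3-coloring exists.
No, G is not 3-colorable

The clique on vertices [0, 1, 2, 3, 4, 5, 6] has size 7 > 3, so it alone needs 7 colors.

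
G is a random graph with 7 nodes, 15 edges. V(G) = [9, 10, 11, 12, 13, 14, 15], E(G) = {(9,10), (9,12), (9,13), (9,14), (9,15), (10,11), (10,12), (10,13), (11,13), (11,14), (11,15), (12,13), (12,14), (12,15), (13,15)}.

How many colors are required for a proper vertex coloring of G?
χ(G) = 4

Clique number ω(G) = 4 (lower bound: χ ≥ ω).
The clique on [9, 10, 12, 13] has size 4, forcing χ ≥ 4, and the coloring below uses 4 colors, so χ(G) = 4.
A valid 4-coloring: color 1: [13, 14]; color 2: [9, 11]; color 3: [12]; color 4: [10, 15].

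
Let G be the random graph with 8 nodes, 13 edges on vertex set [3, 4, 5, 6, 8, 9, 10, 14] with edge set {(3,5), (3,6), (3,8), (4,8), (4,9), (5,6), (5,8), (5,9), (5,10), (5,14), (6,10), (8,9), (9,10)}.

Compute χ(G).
Clique number ω(G) = 3 (lower bound: χ ≥ ω).
Odd cycle [8, 9, 10, 6, 3] needs 3 colors (χ ≥ 3).
Vertex 5 is adjacent to every vertex of [3, 6, 8, 9, 10], which already need 3 colors among themselves, so 5 needs a new color (χ ≥ 4).
The coloring below uses 4 colors, so χ(G) = 4.
A valid 4-coloring: color 1: [4, 5]; color 2: [6, 8, 14]; color 3: [3, 9]; color 4: [10].

χ(G) = 4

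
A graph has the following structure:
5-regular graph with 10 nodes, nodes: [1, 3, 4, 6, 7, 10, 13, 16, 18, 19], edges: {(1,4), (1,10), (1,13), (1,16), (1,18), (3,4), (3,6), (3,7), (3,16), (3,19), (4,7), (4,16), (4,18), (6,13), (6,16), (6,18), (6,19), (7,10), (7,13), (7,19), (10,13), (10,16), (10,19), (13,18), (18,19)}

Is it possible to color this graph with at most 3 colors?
Odd cycle [18, 13, 10, 16, 4] needs 3 colors (χ ≥ 3).
Vertex 1 is adjacent to every vertex of [4, 10, 13, 16, 18], which already need 3 colors among themselves, so 1 needs a new color (χ ≥ 4).
Hence χ(G) ≥ 4 > 3, so no proper 3-coloring exists.

No, G is not 3-colorable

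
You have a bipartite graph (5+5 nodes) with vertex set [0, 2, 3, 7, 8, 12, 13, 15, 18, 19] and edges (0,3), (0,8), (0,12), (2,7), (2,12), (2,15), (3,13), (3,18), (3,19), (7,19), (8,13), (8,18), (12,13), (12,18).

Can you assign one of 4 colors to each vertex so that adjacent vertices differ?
Yes, G is 4-colorable

A valid 4-coloring: color 1: [3, 7, 8, 12, 15]; color 2: [0, 2, 13, 18, 19].
(χ(G) = 2 ≤ 4.)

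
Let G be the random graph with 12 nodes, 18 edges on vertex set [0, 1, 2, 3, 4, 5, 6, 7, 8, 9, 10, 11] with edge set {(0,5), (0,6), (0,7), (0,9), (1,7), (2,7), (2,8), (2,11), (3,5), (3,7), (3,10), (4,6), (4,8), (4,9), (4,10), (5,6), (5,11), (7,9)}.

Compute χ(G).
χ(G) = 3

Clique number ω(G) = 3 (lower bound: χ ≥ ω).
The clique on [0, 5, 6] has size 3, forcing χ ≥ 3, and the coloring below uses 3 colors, so χ(G) = 3.
A valid 3-coloring: color 1: [4, 5, 7]; color 2: [0, 1, 2, 3]; color 3: [6, 8, 9, 10, 11].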